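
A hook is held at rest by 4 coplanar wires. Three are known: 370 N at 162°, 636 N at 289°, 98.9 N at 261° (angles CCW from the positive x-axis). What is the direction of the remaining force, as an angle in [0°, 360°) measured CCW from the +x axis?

θ ≈ 74.7°

Sum the known components: ΣF_x = -160.3 N, ΣF_y = -584.7 N.
For equilibrium the remaining force must supply (−ΣF_x, −ΣF_y) = (160.3, 584.7) N.
Magnitude = √((160.3)² + (584.7)²) = 606.3 N; direction = atan2(584.7, 160.3) = 74.7°.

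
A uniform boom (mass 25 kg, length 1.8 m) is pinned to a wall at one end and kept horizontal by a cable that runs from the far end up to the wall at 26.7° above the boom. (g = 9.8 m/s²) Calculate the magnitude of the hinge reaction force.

Take torques about the hinge: T sin 26.7° · 1.8 = 25×9.8×0.9 = 220.5 N·m.
So T = 220.5 / (0.4493 × 1.8) = 272.63 N.
ΣF_x = 0: H_x = T cos 26.7° = 243.56 N.
ΣF_y = 0: H_y = (25×9.8) − T sin 26.7° = 245 − 122.5 = 122.5 N.
|H| = √(H_x² + H_y²) = √((243.56)² + (122.5)²) = 272.63 N.

|H| ≈ 273 N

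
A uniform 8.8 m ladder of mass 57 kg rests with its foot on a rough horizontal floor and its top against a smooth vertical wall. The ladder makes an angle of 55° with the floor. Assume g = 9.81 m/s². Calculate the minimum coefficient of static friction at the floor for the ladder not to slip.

μ_min ≈ 0.350

ΣF_y = 0: N_floor = 57×9.81 = 559.17 N.
Torques about the foot: N_wall · 8.8 sin 55° = 57×9.81×4.4 cos 55° → N_wall = 195.77 N.
ΣF_x = 0: f_floor = N_wall = 195.77 N.
μ_min = f_floor / N_floor = 195.77 / 559.17 = 0.3501.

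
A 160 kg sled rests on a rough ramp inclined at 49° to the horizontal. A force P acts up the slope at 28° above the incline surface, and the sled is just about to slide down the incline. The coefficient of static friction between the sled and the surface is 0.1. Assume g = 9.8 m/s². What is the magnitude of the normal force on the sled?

On the verge of sliding down the incline, friction equals μN and acts up the slope.
Perpendicular: N + P sin 28° = W cos 49° = 1029 N.
Along incline: P cos 28° + μN = W sin 49° with W sin 49° = 1183 N.
Solving the pair for P and N: P = 1292 N, N = 421.9 N (and f = μN = 42.19 N).

N ≈ 422 N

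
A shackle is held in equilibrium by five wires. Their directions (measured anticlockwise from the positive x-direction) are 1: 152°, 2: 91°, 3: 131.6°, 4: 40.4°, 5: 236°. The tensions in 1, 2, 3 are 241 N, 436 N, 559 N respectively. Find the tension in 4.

T_4 ≈ 3830 N

Resolve: ΣF_x = 241 cos 152° + 436 cos 91° + 559 cos 131.6° + T_4 cos 40.4° + T_5 cos 236° = 0.
        ΣF_y = 241 sin 152° + 436 sin 91° + 559 sin 131.6° + T_4 sin 40.4° + T_5 sin 236° = 0.
The known terms sum to (-591.5, 967.1) N, so 0.7615 T_4 − 0.5592 T_5 = 591.5 and 0.6481 T_4 − 0.8290 T_5 = -967.1.
Solving simultaneously: T_4 = 3835 N, T_5 = 4164 N.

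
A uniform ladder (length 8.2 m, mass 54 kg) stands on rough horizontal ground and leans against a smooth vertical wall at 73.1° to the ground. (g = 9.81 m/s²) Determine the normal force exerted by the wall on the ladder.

N_wall ≈ 80.5 N

Torques about the foot: N_wall · 8.2 sin 73.1° = 54×9.81×4.1 cos 73.1° → N_wall = 80.474 N.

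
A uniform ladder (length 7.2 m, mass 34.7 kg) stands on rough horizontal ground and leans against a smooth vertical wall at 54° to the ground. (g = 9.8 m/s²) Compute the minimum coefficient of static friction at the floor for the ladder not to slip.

μ_min ≈ 0.363

ΣF_y = 0: N_floor = 34.7×9.8 = 340.06 N.
Torques about the foot: N_wall · 7.2 sin 54° = 34.7×9.8×3.6 cos 54° → N_wall = 123.53 N.
ΣF_x = 0: f_floor = N_wall = 123.53 N.
μ_min = f_floor / N_floor = 123.53 / 340.06 = 0.3633.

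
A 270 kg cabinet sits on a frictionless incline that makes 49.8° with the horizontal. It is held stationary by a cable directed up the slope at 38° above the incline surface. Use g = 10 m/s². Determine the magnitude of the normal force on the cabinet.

Take axes along and perpendicular to the incline. Weight components: W sin 49.8° = 2062 N down-slope, W cos 49.8° = 1743 N into the surface.
Along incline: T cos 38° = W sin 49.8° → T = 2617 N.
Perpendicular: N = W cos 49.8° − T sin 38° = 131.5 N.

N ≈ 132 N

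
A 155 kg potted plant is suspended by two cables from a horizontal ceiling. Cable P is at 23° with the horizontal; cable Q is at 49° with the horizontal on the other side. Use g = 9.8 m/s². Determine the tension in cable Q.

Weight W = 155 × 9.8 = 1519 N acts straight down.
Horizontal: T_P cos 23° = T_Q cos 49°  →  T_P = 0.7127 T_Q.
Vertical: T_P sin 23° + T_Q sin 49° = 1519.
Substituting the horizontal relation into the vertical equation gives 1.033 T_Q = 1519, so T_Q = 1470 N.

T_Q ≈ 1470 N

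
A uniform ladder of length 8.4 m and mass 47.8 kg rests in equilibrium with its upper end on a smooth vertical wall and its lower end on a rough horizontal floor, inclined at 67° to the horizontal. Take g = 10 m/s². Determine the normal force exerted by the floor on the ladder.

N_floor ≈ 478 N

ΣF_y = 0: N_floor = 47.8×10 = 478 N.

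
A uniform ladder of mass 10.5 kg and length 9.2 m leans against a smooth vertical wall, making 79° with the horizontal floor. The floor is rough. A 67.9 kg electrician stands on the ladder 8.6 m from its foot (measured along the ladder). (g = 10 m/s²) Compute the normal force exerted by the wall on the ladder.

N_wall ≈ 134 N

Torques about the foot: N_wall · 9.2 sin 79° = 10.5×10×4.6 cos 79° + 67.9×10×8.6 cos 79° → N_wall = 133.58 N.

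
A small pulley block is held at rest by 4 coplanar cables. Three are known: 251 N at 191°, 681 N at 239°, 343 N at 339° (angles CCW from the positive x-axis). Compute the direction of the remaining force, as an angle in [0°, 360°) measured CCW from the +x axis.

θ ≈ 69.8°

Sum the known components: ΣF_x = -276.9 N, ΣF_y = -754.5 N.
For equilibrium the remaining force must supply (−ΣF_x, −ΣF_y) = (276.9, 754.5) N.
Magnitude = √((276.9)² + (754.5)²) = 803.8 N; direction = atan2(754.5, 276.9) = 69.8°.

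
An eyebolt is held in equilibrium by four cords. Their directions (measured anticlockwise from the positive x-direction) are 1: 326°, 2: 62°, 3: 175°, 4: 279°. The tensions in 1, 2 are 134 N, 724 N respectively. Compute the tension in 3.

Resolve: ΣF_x = 134 cos 326° + 724 cos 62° + T_3 cos 175° + T_4 cos 279° = 0.
        ΣF_y = 134 sin 326° + 724 sin 62° + T_3 sin 175° + T_4 sin 279° = 0.
The known terms sum to (451, 564.3) N, so -0.9962 T_3 + 0.1564 T_4 = -451 and 0.0872 T_3 − 0.9877 T_4 = -564.3.
Solving simultaneously: T_3 = 550.1 N, T_4 = 619.9 N.

T_3 ≈ 550 N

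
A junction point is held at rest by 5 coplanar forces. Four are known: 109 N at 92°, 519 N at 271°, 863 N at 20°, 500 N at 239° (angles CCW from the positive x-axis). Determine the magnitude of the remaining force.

F ≈ 779 N

Sum the known components: ΣF_x = 558.7 N, ΣF_y = -543.4 N.
For equilibrium the remaining force must supply (−ΣF_x, −ΣF_y) = (-558.7, 543.4) N.
Magnitude = √((-558.7)² + (543.4)²) = 779.4 N; direction = atan2(543.4, -558.7) = 135.8°.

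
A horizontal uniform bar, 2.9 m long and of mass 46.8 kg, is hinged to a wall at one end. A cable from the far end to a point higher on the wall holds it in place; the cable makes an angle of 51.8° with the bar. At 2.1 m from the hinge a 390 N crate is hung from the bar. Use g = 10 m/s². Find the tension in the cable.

T ≈ 657 N

Take torques about the hinge: T sin 51.8° · 2.9 = 46.8×10×1.45 + 390×2.1 = 1497.6 N·m.
So T = 1497.6 / (0.7859 × 2.9) = 657.13 N.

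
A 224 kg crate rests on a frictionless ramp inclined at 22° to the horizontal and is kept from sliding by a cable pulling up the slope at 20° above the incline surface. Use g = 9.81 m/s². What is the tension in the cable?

T ≈ 876 N

Take axes along and perpendicular to the incline. Weight components: W sin 22° = 823.2 N down-slope, W cos 22° = 2037 N into the surface.
Along incline: T cos 20° = W sin 22° → T = 876 N.
Perpendicular: N = W cos 22° − T sin 20° = 1738 N.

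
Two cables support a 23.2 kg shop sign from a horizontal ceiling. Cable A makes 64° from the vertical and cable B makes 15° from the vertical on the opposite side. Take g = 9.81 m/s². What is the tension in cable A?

Angles from the horizontal: cable A is 90° − 64° = 26°, cable B is 90° − 15° = 75°.
Weight W = 23.2 × 9.81 = 227.6 N acts straight down.
Horizontal: T_A cos 26° = T_B cos 75°  →  T_B = 3.473 T_A.
Vertical: T_A sin 26° + T_B sin 75° = 227.6.
Substituting the horizontal relation into the vertical equation gives 3.793 T_A = 227.6, so T_A = 60.01 N.

T_A ≈ 60 N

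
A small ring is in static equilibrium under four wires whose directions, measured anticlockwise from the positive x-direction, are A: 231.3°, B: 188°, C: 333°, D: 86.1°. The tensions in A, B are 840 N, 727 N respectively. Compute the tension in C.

Resolve: ΣF_x = 840 cos 231.3° + 727 cos 188° + T_C cos 333° + T_D cos 86.1° = 0.
        ΣF_y = 840 sin 231.3° + 727 sin 188° + T_C sin 333° + T_D sin 86.1° = 0.
The known terms sum to (-1245, -756.7) N, so 0.8910 T_C + 0.0680 T_D = 1245 and -0.4540 T_C + 0.9977 T_D = 756.7.
Solving simultaneously: T_C = 1295 N, T_D = 1348 N.

T_C ≈ 1290 N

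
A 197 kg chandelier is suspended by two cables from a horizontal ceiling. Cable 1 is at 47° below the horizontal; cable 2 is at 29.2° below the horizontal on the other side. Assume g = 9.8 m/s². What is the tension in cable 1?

T_1 ≈ 1740 N

Weight W = 197 × 9.8 = 1931 N acts straight down.
Horizontal: T_1 cos 47° = T_2 cos 29.2°  →  T_2 = 0.7813 T_1.
Vertical: T_1 sin 47° + T_2 sin 29.2° = 1931.
Substituting the horizontal relation into the vertical equation gives 1.113 T_1 = 1931, so T_1 = 1735 N.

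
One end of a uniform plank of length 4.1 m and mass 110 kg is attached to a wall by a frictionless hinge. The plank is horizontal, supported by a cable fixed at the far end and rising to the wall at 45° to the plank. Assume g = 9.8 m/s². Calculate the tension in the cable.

Take torques about the hinge: T sin 45° · 4.1 = 110×9.8×2.05 = 2209.9 N·m.
So T = 2209.9 / (0.7071 × 4.1) = 762.26 N.

T ≈ 762 N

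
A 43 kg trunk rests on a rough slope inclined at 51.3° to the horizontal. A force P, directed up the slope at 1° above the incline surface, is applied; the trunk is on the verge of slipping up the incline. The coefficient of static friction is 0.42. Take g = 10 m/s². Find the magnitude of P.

P ≈ 445 N

On the verge of sliding up the incline, friction equals μN and acts down the slope.
Perpendicular: N + P sin 1° = W cos 51.3° = 268.9 N.
Along incline: P cos 1° = W sin 51.3° + μN  with W sin 51.3° = 335.6 N.
Solving the pair for P and N: P = 445.3 N, N = 261.1 N (and f = μN = 109.7 N).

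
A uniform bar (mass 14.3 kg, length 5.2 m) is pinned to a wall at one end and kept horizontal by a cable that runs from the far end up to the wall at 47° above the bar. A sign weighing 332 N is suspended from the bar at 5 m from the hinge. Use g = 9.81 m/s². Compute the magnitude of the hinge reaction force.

Take torques about the hinge: T sin 47° · 5.2 = 14.3×9.81×2.6 + 332×5 = 2024.7 N·m.
So T = 2024.7 / (0.7314 × 5.2) = 532.4 N.
ΣF_x = 0: H_x = T cos 47° = 363.1 N.
ΣF_y = 0: H_y = (14.3×9.81 + 332) − T sin 47° = 472.28 − 389.37 = 82.911 N.
|H| = √(H_x² + H_y²) = √((363.1)² + (82.911)²) = 372.44 N.

|H| ≈ 372 N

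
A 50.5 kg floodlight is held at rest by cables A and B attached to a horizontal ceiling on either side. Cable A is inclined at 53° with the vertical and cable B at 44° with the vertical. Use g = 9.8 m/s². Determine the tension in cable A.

Angles from the horizontal: cable A is 90° − 53° = 37°, cable B is 90° − 44° = 46°.
Weight W = 50.5 × 9.8 = 494.9 N acts straight down.
Horizontal: T_A cos 37° = T_B cos 46°  →  T_B = 1.15 T_A.
Vertical: T_A sin 37° + T_B sin 46° = 494.9.
Substituting the horizontal relation into the vertical equation gives 1.429 T_A = 494.9, so T_A = 346.4 N.

T_A ≈ 346 N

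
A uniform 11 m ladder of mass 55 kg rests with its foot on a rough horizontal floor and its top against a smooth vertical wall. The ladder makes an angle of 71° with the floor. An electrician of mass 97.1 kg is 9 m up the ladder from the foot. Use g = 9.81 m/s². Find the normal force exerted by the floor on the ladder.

N_floor ≈ 1490 N

ΣF_y = 0: N_floor = 55×9.81 + 97.1×9.81 = 1492.1 N.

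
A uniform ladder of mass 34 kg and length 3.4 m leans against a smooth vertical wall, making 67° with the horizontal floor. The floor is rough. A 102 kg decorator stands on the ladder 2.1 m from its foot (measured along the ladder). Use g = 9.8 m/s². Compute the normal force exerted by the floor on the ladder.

N_floor ≈ 1330 N

ΣF_y = 0: N_floor = 34×9.8 + 102×9.8 = 1332.8 N.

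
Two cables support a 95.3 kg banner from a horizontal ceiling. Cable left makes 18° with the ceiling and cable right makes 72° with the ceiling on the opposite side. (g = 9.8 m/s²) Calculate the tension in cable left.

T_left ≈ 289 N

Weight W = 95.3 × 9.8 = 933.9 N acts straight down.
Horizontal: T_left cos 18° = T_right cos 72°  →  T_right = 3.078 T_left.
Vertical: T_left sin 18° + T_right sin 72° = 933.9.
Substituting the horizontal relation into the vertical equation gives 3.236 T_left = 933.9, so T_left = 288.6 N.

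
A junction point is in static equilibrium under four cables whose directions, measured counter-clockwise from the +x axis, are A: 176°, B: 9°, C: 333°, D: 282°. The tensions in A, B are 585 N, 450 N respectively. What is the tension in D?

Resolve: ΣF_x = 585 cos 176° + 450 cos 9° + T_C cos 333° + T_D cos 282° = 0.
        ΣF_y = 585 sin 176° + 450 sin 9° + T_C sin 333° + T_D sin 282° = 0.
The known terms sum to (-139.1, 111.2) N, so 0.8910 T_C + 0.2079 T_D = 139.1 and -0.4540 T_C − 0.9781 T_D = -111.2.
Solving simultaneously: T_C = 145.3 N, T_D = 46.23 N.

T_D ≈ 46.2 N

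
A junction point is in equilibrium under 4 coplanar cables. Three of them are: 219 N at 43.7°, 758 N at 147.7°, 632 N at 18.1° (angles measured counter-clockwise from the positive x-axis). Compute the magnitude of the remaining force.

Sum the known components: ΣF_x = 118.3 N, ΣF_y = 752.7 N.
For equilibrium the remaining force must supply (−ΣF_x, −ΣF_y) = (-118.3, -752.7) N.
Magnitude = √((-118.3)² + (-752.7)²) = 761.9 N; direction = atan2(-752.7, -118.3) = 261.1°.

F ≈ 762 N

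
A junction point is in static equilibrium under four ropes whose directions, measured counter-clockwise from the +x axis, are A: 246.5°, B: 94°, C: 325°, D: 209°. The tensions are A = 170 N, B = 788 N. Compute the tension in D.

T_D ≈ 496 N

Resolve: ΣF_x = 170 cos 246.5° + 788 cos 94° + T_C cos 325° + T_D cos 209° = 0.
        ΣF_y = 170 sin 246.5° + 788 sin 94° + T_C sin 325° + T_D sin 209° = 0.
The known terms sum to (-122.8, 630.2) N, so 0.8192 T_C − 0.8746 T_D = 122.8 and -0.5736 T_C − 0.4848 T_D = -630.2.
Solving simultaneously: T_C = 679.4 N, T_D = 496 N.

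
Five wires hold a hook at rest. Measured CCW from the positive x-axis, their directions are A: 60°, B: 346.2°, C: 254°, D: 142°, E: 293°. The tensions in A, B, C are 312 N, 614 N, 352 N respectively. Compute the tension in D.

T_D ≈ 1070 N

Resolve: ΣF_x = 312 cos 60° + 614 cos 346.2° + 352 cos 254° + T_D cos 142° + T_E cos 293° = 0.
        ΣF_y = 312 sin 60° + 614 sin 346.2° + 352 sin 254° + T_D sin 142° + T_E sin 293° = 0.
The known terms sum to (655.3, -214.6) N, so -0.7880 T_D + 0.3907 T_E = -655.3 and 0.6157 T_D − 0.9205 T_E = 214.6.
Solving simultaneously: T_D = 1071 N, T_E = 483.3 N.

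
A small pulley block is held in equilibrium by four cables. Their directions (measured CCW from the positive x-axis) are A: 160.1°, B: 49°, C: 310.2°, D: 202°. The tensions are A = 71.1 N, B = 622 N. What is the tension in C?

T_C ≈ 347 N

Resolve: ΣF_x = 71.1 cos 160.1° + 622 cos 49° + T_C cos 310.2° + T_D cos 202° = 0.
        ΣF_y = 71.1 sin 160.1° + 622 sin 49° + T_C sin 310.2° + T_D sin 202° = 0.
The known terms sum to (341.2, 493.6) N, so 0.6455 T_C − 0.9272 T_D = -341.2 and -0.7638 T_C − 0.3746 T_D = -493.6.
Solving simultaneously: T_C = 347.2 N, T_D = 609.7 N.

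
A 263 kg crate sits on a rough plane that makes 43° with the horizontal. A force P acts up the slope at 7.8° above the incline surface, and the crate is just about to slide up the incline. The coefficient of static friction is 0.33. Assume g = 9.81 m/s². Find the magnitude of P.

P ≈ 2300 N

On the verge of sliding up the incline, friction equals μN and acts down the slope.
Perpendicular: N + P sin 7.8° = W cos 43° = 1887 N.
Along incline: P cos 7.8° = W sin 43° + μN  with W sin 43° = 1760 N.
Solving the pair for P and N: P = 2301 N, N = 1575 N (and f = μN = 519.7 N).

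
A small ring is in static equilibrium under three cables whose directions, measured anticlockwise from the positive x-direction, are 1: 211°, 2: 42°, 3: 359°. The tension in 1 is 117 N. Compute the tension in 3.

Resolve: ΣF_x = 117 cos 211° + T_2 cos 42° + T_3 cos 359° = 0.
        ΣF_y = 117 sin 211° + T_2 sin 42° + T_3 sin 359° = 0.
The known terms sum to (-100.3, -60.26) N, so 0.7431 T_2 + 0.9998 T_3 = 100.3 and 0.6691 T_2 − 0.0175 T_3 = 60.26.
Solving simultaneously: T_2 = 90.91 N, T_3 = 32.73 N.

T_3 ≈ 32.7 N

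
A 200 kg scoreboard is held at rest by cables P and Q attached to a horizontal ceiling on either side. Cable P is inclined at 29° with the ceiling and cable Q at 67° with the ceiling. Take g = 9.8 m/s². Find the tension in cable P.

T_P ≈ 770 N

Weight W = 200 × 9.8 = 1960 N acts straight down.
Horizontal: T_P cos 29° = T_Q cos 67°  →  T_Q = 2.238 T_P.
Vertical: T_P sin 29° + T_Q sin 67° = 1960.
Substituting the horizontal relation into the vertical equation gives 2.545 T_P = 1960, so T_P = 770.1 N.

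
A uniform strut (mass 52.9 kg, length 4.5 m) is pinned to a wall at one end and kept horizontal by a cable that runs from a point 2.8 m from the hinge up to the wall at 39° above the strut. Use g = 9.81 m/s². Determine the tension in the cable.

T ≈ 663 N

Take torques about the hinge: T sin 39° · 2.8 = 52.9×9.81×2.25 = 1167.6 N·m.
So T = 1167.6 / (0.6293 × 2.8) = 662.64 N.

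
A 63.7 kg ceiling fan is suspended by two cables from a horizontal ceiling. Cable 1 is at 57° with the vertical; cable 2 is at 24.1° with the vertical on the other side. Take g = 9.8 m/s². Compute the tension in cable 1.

Angles from the horizontal: cable 1 is 90° − 57° = 33°, cable 2 is 90° − 24.1° = 65.9°.
Weight W = 63.7 × 9.8 = 624.3 N acts straight down.
Horizontal: T_1 cos 33° = T_2 cos 65.9°  →  T_2 = 2.054 T_1.
Vertical: T_1 sin 33° + T_2 sin 65.9° = 624.3.
Substituting the horizontal relation into the vertical equation gives 2.42 T_1 = 624.3, so T_1 = 258 N.

T_1 ≈ 258 N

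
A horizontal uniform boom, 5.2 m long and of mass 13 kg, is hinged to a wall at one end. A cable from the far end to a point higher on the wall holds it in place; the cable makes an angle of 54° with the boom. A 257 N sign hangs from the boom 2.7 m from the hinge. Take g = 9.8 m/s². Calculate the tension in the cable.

Take torques about the hinge: T sin 54° · 5.2 = 13×9.8×2.6 + 257×2.7 = 1025.1 N·m.
So T = 1025.1 / (0.8090 × 5.2) = 243.68 N.

T ≈ 244 N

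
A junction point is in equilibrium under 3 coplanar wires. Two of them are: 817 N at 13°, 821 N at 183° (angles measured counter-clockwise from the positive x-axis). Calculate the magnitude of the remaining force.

Sum the known components: ΣF_x = -23.81 N, ΣF_y = 140.8 N.
For equilibrium the remaining force must supply (−ΣF_x, −ΣF_y) = (23.81, -140.8) N.
Magnitude = √((23.81)² + (-140.8)²) = 142.8 N; direction = atan2(-140.8, 23.81) = 279.6°.

F ≈ 143 N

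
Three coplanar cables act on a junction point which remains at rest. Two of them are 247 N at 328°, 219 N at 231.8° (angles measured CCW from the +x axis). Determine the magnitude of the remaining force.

F ≈ 312 N

Sum the known components: ΣF_x = 74.04 N, ΣF_y = -303 N.
For equilibrium the remaining force must supply (−ΣF_x, −ΣF_y) = (-74.04, 303) N.
Magnitude = √((-74.04)² + (303)²) = 311.9 N; direction = atan2(303, -74.04) = 103.7°.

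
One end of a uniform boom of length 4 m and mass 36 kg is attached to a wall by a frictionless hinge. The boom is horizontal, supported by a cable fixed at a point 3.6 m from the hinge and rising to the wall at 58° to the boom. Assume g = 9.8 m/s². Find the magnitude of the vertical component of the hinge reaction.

Take torques about the hinge: T sin 58° · 3.6 = 36×9.8×2 = 705.6 N·m.
So T = 705.6 / (0.8480 × 3.6) = 231.12 N.
ΣF_y = 0: H_y = (36×9.8) − T sin 58° = 352.8 − 196 = 156.8 N.

|H_y| ≈ 157 N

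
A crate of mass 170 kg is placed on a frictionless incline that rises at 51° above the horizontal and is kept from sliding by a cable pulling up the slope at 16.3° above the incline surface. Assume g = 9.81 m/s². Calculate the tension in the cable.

T ≈ 1350 N

Take axes along and perpendicular to the incline. Weight components: W sin 51° = 1296 N down-slope, W cos 51° = 1050 N into the surface.
Along incline: T cos 16.3° = W sin 51° → T = 1350 N.
Perpendicular: N = W cos 51° − T sin 16.3° = 670.5 N.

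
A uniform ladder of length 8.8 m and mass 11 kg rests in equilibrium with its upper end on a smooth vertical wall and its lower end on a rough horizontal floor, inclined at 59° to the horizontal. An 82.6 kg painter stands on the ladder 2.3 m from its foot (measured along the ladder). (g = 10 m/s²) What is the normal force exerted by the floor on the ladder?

ΣF_y = 0: N_floor = 11×10 + 82.6×10 = 936 N.

N_floor ≈ 936 N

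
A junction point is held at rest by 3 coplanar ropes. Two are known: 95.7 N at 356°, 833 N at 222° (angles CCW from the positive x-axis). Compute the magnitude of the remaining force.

F ≈ 770 N

Sum the known components: ΣF_x = -523.6 N, ΣF_y = -564.1 N.
For equilibrium the remaining force must supply (−ΣF_x, −ΣF_y) = (523.6, 564.1) N.
Magnitude = √((523.6)² + (564.1)²) = 769.6 N; direction = atan2(564.1, 523.6) = 47.1°.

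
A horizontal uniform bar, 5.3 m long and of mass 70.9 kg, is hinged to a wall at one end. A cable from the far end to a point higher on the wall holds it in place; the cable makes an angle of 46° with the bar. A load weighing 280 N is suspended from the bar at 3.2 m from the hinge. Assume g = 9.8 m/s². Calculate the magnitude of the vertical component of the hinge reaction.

|H_y| ≈ 458 N

Take torques about the hinge: T sin 46° · 5.3 = 70.9×9.8×2.65 + 280×3.2 = 2737.3 N·m.
So T = 2737.3 / (0.7193 × 5.3) = 717.97 N.
ΣF_y = 0: H_y = (70.9×9.8 + 280) − T sin 46° = 974.82 − 516.47 = 458.35 N.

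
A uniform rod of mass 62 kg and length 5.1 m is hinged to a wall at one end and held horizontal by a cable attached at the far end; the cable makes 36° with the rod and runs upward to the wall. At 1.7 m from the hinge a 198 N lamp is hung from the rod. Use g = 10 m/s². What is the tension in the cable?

Take torques about the hinge: T sin 36° · 5.1 = 62×10×2.55 + 198×1.7 = 1917.6 N·m.
So T = 1917.6 / (0.5878 × 5.1) = 639.69 N.

T ≈ 640 N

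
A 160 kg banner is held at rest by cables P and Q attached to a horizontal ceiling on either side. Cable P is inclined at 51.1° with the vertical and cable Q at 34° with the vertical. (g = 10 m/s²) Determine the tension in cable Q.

T_Q ≈ 1250 N

Angles from the horizontal: cable P is 90° − 51.1° = 38.9°, cable Q is 90° − 34° = 56°.
Weight W = 160 × 10 = 1600 N acts straight down.
Horizontal: T_P cos 38.9° = T_Q cos 56°  →  T_P = 0.7185 T_Q.
Vertical: T_P sin 38.9° + T_Q sin 56° = 1600.
Substituting the horizontal relation into the vertical equation gives 1.28 T_Q = 1600, so T_Q = 1250 N.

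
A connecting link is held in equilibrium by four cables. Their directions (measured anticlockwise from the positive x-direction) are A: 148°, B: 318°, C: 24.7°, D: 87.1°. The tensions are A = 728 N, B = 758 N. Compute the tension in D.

T_D ≈ 99 N

Resolve: ΣF_x = 728 cos 148° + 758 cos 318° + T_C cos 24.7° + T_D cos 87.1° = 0.
        ΣF_y = 728 sin 148° + 758 sin 318° + T_C sin 24.7° + T_D sin 87.1° = 0.
The known terms sum to (-54.08, -121.4) N, so 0.9085 T_C + 0.0506 T_D = 54.08 and 0.4179 T_C + 0.9987 T_D = 121.4.
Solving simultaneously: T_C = 54.01 N, T_D = 98.98 N.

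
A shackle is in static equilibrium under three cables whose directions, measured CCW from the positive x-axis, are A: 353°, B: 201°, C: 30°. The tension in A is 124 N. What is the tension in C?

T_C ≈ 372 N

Resolve: ΣF_x = 124 cos 353° + T_B cos 201° + T_C cos 30° = 0.
        ΣF_y = 124 sin 353° + T_B sin 201° + T_C sin 30° = 0.
The known terms sum to (123.1, -15.11) N, so -0.9336 T_B + 0.8660 T_C = -123.1 and -0.3584 T_B + 0.5000 T_C = 15.11.
Solving simultaneously: T_B = 477 N, T_C = 372.1 N.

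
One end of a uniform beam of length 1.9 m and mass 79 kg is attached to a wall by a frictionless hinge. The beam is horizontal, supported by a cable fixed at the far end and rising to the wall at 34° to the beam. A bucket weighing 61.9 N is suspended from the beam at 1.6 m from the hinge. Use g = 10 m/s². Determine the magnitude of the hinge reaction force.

Take torques about the hinge: T sin 34° · 1.9 = 79×10×0.95 + 61.9×1.6 = 849.54 N·m.
So T = 849.54 / (0.5592 × 1.9) = 799.59 N.
ΣF_x = 0: H_x = T cos 34° = 662.89 N.
ΣF_y = 0: H_y = (79×10 + 61.9) − T sin 34° = 851.9 − 447.13 = 404.77 N.
|H| = √(H_x² + H_y²) = √((662.89)² + (404.77)²) = 776.7 N.

|H| ≈ 777 N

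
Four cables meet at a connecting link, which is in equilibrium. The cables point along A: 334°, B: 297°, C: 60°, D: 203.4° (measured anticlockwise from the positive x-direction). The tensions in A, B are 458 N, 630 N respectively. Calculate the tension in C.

T_C ≈ 1640 N

Resolve: ΣF_x = 458 cos 334° + 630 cos 297° + T_C cos 60° + T_D cos 203.4° = 0.
        ΣF_y = 458 sin 334° + 630 sin 297° + T_C sin 60° + T_D sin 203.4° = 0.
The known terms sum to (697.7, -762.1) N, so 0.5000 T_C − 0.9178 T_D = -697.7 and 0.8660 T_C − 0.3971 T_D = 762.1.
Solving simultaneously: T_C = 1638 N, T_D = 1652 N.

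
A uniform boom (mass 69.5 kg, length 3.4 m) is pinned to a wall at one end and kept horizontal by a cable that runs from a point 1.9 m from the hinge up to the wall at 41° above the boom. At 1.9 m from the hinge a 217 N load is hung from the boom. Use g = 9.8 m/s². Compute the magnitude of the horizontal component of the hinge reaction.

H_x ≈ 951 N

Take torques about the hinge: T sin 41° · 1.9 = 69.5×9.8×1.7 + 217×1.9 = 1570.2 N·m.
So T = 1570.2 / (0.6561 × 1.9) = 1259.7 N.
ΣF_x = 0: H_x = T cos 41° = 950.67 N.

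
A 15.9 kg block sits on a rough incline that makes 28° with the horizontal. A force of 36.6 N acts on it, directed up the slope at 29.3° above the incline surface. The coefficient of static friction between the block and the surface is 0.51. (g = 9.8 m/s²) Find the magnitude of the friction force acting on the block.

Axes along / perpendicular to the incline. W sin 28° = 73.15 N down-slope; W cos 28° = 137.6 N into the surface.
Perpendicular: N = W cos 28° − P sin 29.3° = 137.6 − 17.91 = 119.7 N.
Along incline: P cos 29.3° + f = W sin 28° (friction acts up-slope) → f = 73.15 − 31.92 = 41.24 N.
|f| = 41.24 N ≤ μN = 61.03 N, so the block is indeed static.

f ≈ 41.2 N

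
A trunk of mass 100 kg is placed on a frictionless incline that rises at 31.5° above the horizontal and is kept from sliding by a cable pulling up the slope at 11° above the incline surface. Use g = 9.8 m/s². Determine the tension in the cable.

Take axes along and perpendicular to the incline. Weight components: W sin 31.5° = 512 N down-slope, W cos 31.5° = 835.6 N into the surface.
Along incline: T cos 11° = W sin 31.5° → T = 521.6 N.
Perpendicular: N = W cos 31.5° − T sin 11° = 736.1 N.

T ≈ 522 N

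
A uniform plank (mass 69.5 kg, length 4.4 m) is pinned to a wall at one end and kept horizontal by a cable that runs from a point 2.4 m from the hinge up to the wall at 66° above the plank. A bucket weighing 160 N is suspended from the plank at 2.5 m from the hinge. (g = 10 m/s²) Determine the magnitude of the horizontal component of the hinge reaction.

H_x ≈ 358 N

Take torques about the hinge: T sin 66° · 2.4 = 69.5×10×2.2 + 160×2.5 = 1929 N·m.
So T = 1929 / (0.9135 × 2.4) = 879.81 N.
ΣF_x = 0: H_x = T cos 66° = 357.85 N.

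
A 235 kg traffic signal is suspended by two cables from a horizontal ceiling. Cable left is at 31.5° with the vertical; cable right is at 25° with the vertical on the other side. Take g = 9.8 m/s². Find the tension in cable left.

T_left ≈ 1170 N

Angles from the horizontal: cable left is 90° − 31.5° = 58.5°, cable right is 90° − 25° = 65°.
Weight W = 235 × 9.8 = 2303 N acts straight down.
Horizontal: T_left cos 58.5° = T_right cos 65°  →  T_right = 1.236 T_left.
Vertical: T_left sin 58.5° + T_right sin 65° = 2303.
Substituting the horizontal relation into the vertical equation gives 1.973 T_left = 2303, so T_left = 1167 N.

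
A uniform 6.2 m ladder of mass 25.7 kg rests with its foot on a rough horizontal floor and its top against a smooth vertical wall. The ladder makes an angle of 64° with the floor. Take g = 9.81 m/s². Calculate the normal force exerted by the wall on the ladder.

Torques about the foot: N_wall · 6.2 sin 64° = 25.7×9.81×3.1 cos 64° → N_wall = 61.483 N.

N_wall ≈ 61.5 N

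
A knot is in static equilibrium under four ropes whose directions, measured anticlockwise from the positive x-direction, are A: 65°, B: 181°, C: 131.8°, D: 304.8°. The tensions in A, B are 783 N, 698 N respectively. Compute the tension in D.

Resolve: ΣF_x = 783 cos 65° + 698 cos 181° + T_C cos 131.8° + T_D cos 304.8° = 0.
        ΣF_y = 783 sin 65° + 698 sin 181° + T_C sin 131.8° + T_D sin 304.8° = 0.
The known terms sum to (-367, 697.5) N, so -0.6665 T_C + 0.5707 T_D = 367 and 0.7455 T_C − 0.8211 T_D = -697.5.
Solving simultaneously: T_C = 793.5 N, T_D = 1570 N.

T_D ≈ 1570 N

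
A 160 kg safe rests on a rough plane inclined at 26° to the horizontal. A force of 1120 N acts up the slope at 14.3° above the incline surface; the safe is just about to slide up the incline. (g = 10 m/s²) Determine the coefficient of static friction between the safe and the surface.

On the verge of sliding up the incline, friction is at its maximum μN and acts down the slope.
Perpendicular to incline: N = W cos 26° − P sin 14.3° = 1438 − 276.6 = 1161 N.
Along incline: P cos 14.3° − μN = W sin 26° → μ = −(W sin 26° − P cos 14.3°) / N = 0.3305.

μ ≈ 0.331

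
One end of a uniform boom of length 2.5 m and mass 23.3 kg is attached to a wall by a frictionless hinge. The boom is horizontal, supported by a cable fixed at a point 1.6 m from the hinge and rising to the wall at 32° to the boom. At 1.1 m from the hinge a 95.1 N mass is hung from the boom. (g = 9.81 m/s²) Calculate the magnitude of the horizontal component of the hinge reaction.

H_x ≈ 390 N

Take torques about the hinge: T sin 32° · 1.6 = 23.3×9.81×1.25 + 95.1×1.1 = 390.33 N·m.
So T = 390.33 / (0.5299 × 1.6) = 460.36 N.
ΣF_x = 0: H_x = T cos 32° = 390.41 N.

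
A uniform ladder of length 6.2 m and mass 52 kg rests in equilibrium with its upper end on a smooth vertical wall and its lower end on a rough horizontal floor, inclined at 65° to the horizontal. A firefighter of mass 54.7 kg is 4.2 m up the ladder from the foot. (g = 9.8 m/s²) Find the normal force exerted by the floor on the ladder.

N_floor ≈ 1050 N

ΣF_y = 0: N_floor = 52×9.8 + 54.7×9.8 = 1045.7 N.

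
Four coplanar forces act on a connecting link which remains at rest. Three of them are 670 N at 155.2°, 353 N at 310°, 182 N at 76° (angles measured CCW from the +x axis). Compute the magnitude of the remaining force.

Sum the known components: ΣF_x = -337.3 N, ΣF_y = 187.2 N.
For equilibrium the remaining force must supply (−ΣF_x, −ΣF_y) = (337.3, -187.2) N.
Magnitude = √((337.3)² + (-187.2)²) = 385.8 N; direction = atan2(-187.2, 337.3) = 331.0°.

F ≈ 386 N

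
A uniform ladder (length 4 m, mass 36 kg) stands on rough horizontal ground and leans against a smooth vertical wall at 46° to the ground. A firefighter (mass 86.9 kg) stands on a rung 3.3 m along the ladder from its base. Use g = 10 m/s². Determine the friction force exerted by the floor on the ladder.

f ≈ 866 N

Torques about the foot: N_wall · 4 sin 46° = 36×10×2 cos 46° + 86.9×10×3.3 cos 46° → N_wall = 866.15 N.
ΣF_x = 0: f_floor = N_wall = 866.15 N.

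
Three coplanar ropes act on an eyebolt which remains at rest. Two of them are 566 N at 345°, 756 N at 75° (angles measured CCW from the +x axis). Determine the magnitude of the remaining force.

F ≈ 944 N

Sum the known components: ΣF_x = 742.4 N, ΣF_y = 583.7 N.
For equilibrium the remaining force must supply (−ΣF_x, −ΣF_y) = (-742.4, -583.7) N.
Magnitude = √((-742.4)² + (-583.7)²) = 944.4 N; direction = atan2(-583.7, -742.4) = 218.2°.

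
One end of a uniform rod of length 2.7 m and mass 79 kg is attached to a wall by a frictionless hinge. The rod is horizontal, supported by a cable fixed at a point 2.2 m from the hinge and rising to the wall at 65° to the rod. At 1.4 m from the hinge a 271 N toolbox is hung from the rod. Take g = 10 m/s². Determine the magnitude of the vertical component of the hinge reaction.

Take torques about the hinge: T sin 65° · 2.2 = 79×10×1.35 + 271×1.4 = 1445.9 N·m.
So T = 1445.9 / (0.9063 × 2.2) = 725.17 N.
ΣF_y = 0: H_y = (79×10 + 271) − T sin 65° = 1061 − 657.23 = 403.77 N.

|H_y| ≈ 404 N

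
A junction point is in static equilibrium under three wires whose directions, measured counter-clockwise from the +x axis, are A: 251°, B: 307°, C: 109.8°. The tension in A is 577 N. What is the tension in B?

T_B ≈ 1220 N

Resolve: ΣF_x = 577 cos 251° + T_B cos 307° + T_C cos 109.8° = 0.
        ΣF_y = 577 sin 251° + T_B sin 307° + T_C sin 109.8° = 0.
The known terms sum to (-187.9, -545.6) N, so 0.6018 T_B − 0.3387 T_C = 187.9 and -0.7986 T_B + 0.9409 T_C = 545.6.
Solving simultaneously: T_B = 1223 N, T_C = 1618 N.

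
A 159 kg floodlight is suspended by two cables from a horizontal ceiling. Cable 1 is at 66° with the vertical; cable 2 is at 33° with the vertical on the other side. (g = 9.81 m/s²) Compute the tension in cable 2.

Angles from the horizontal: cable 1 is 90° − 66° = 24°, cable 2 is 90° − 33° = 57°.
Weight W = 159 × 9.81 = 1560 N acts straight down.
Horizontal: T_1 cos 24° = T_2 cos 57°  →  T_1 = 0.5962 T_2.
Vertical: T_1 sin 24° + T_2 sin 57° = 1560.
Substituting the horizontal relation into the vertical equation gives 1.081 T_2 = 1560, so T_2 = 1443 N.

T_2 ≈ 1440 N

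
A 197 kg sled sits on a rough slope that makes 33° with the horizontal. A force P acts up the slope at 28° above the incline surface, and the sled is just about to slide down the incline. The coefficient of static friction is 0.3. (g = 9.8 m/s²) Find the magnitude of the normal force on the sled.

N ≈ 1260 N

On the verge of sliding down the incline, friction equals μN and acts up the slope.
Perpendicular: N + P sin 28° = W cos 33° = 1619 N.
Along incline: P cos 28° + μN = W sin 33° with W sin 33° = 1051 N.
Solving the pair for P and N: P = 762.3 N, N = 1261 N (and f = μN = 378.4 N).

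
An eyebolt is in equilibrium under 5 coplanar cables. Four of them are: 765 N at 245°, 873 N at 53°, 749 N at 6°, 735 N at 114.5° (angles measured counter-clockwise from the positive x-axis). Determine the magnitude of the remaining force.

F ≈ 988 N

Sum the known components: ΣF_x = 642.2 N, ΣF_y = 751 N.
For equilibrium the remaining force must supply (−ΣF_x, −ΣF_y) = (-642.2, -751) N.
Magnitude = √((-642.2)² + (-751)²) = 988.1 N; direction = atan2(-751, -642.2) = 229.5°.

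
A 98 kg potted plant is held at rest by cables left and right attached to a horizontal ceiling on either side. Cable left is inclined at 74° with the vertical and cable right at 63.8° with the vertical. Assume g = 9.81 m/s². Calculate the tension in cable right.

T_right ≈ 1380 N

Angles from the horizontal: cable left is 90° − 74° = 16°, cable right is 90° − 63.8° = 26.2°.
Weight W = 98 × 9.81 = 961.4 N acts straight down.
Horizontal: T_left cos 16° = T_right cos 26.2°  →  T_left = 0.9334 T_right.
Vertical: T_left sin 16° + T_right sin 26.2° = 961.4.
Substituting the horizontal relation into the vertical equation gives 0.6988 T_right = 961.4, so T_right = 1376 N.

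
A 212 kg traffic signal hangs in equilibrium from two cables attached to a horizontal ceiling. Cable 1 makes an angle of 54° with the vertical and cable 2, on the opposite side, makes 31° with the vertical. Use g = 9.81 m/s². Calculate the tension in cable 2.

Angles from the horizontal: cable 1 is 90° − 54° = 36°, cable 2 is 90° − 31° = 59°.
Weight W = 212 × 9.81 = 2080 N acts straight down.
Horizontal: T_1 cos 36° = T_2 cos 59°  →  T_1 = 0.6366 T_2.
Vertical: T_1 sin 36° + T_2 sin 59° = 2080.
Substituting the horizontal relation into the vertical equation gives 1.231 T_2 = 2080, so T_2 = 1689 N.

T_2 ≈ 1690 N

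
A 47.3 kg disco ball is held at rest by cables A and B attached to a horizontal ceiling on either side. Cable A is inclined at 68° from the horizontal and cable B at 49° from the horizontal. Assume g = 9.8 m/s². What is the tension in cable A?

Weight W = 47.3 × 9.8 = 463.5 N acts straight down.
Horizontal: T_A cos 68° = T_B cos 49°  →  T_B = 0.571 T_A.
Vertical: T_A sin 68° + T_B sin 49° = 463.5.
Substituting the horizontal relation into the vertical equation gives 1.358 T_A = 463.5, so T_A = 341.3 N.

T_A ≈ 341 N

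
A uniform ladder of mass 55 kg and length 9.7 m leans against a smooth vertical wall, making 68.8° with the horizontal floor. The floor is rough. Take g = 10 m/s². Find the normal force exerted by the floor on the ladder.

N_floor ≈ 550 N

ΣF_y = 0: N_floor = 55×10 = 550 N.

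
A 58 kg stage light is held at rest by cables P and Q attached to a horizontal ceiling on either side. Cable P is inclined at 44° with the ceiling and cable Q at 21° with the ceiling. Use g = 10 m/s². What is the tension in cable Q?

Weight W = 58 × 10 = 580 N acts straight down.
Horizontal: T_P cos 44° = T_Q cos 21°  →  T_P = 1.298 T_Q.
Vertical: T_P sin 44° + T_Q sin 21° = 580.
Substituting the horizontal relation into the vertical equation gives 1.26 T_Q = 580, so T_Q = 460.3 N.

T_Q ≈ 460 N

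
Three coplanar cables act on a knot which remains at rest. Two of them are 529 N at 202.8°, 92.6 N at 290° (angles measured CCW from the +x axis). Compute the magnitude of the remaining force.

Sum the known components: ΣF_x = -456 N, ΣF_y = -292 N.
For equilibrium the remaining force must supply (−ΣF_x, −ΣF_y) = (456, 292) N.
Magnitude = √((456)² + (292)²) = 541.5 N; direction = atan2(292, 456) = 32.6°.

F ≈ 541 N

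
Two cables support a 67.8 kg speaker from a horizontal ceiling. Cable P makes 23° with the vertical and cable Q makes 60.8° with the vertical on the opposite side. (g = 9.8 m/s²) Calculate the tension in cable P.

T_P ≈ 583 N

Angles from the horizontal: cable P is 90° − 23° = 67°, cable Q is 90° − 60.8° = 29.2°.
Weight W = 67.8 × 9.8 = 664.4 N acts straight down.
Horizontal: T_P cos 67° = T_Q cos 29.2°  →  T_Q = 0.4476 T_P.
Vertical: T_P sin 67° + T_Q sin 29.2° = 664.4.
Substituting the horizontal relation into the vertical equation gives 1.139 T_P = 664.4, so T_P = 583.4 N.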